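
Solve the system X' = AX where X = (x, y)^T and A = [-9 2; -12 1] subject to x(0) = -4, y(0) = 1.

Coefficient matrix A = [[-9, 2], [-12, 1]].
Characteristic polynomial det(A - λI) = λ^2 + 8λ + 15 = 0.
Eigenvalues λ = -3, -5.
For λ=-3: (A-λI) row 1 is [-6, 2], so an eigenvector is (1, 3).
For λ=-5: (A-λI) row 1 is [-4, 2], so an eigenvector is (-1, -2).
General solution: C_1e^(-3t)(1,3) + C_2e^(-5t)(-1,-2).
Applying x(0)=-4, y(0)=1 gives C_1=9, C_2=13.

x(t) = 9e^(-3t) - 13e^(-5t), y(t) = 27e^(-3t) - 26e^(-5t)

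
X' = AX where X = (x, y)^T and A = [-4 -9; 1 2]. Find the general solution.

x(t) = -3C_1e^(-t) - 3C_2te^(-t) + C_2e^(-t), y(t) = C_1e^(-t) + C_2te^(-t)

Coefficient matrix A = [[-4, -9], [1, 2]].
Characteristic polynomial det(A - λI) = λ^2 + 2λ + 1 = 0.
Single eigenvalue λ = -1 with algebraic multiplicity 2.
Eigenvector v = (-3,1); generalized eigenvector w with (A-λI)w=v is (1,0).
General solution: e^(-t)[C_1·v + C_2·(t·v + w)].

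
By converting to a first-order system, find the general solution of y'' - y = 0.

y(t) = K_1e^(-t) + K_2e^(t)

Let x_1 = y, x_2 = y'. Then x_1' = x_2 and x_2' = x_1.
A = [[0,1],[1,0]]; det(A-λI) = λ^2 - 1.
Eigenvalues λ = -1, 1 with eigenvectors (1,-1), (1,1).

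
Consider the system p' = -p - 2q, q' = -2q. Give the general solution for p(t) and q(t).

Coefficient matrix A = [[-1, -2], [0, -2]].
Characteristic polynomial det(A - λI) = λ^2 + 3λ + 2 = 0.
Eigenvalues λ = -1, -2.
For λ=-1: (A-λI) row 1 is [0, -2], so an eigenvector is (1, 0).
For λ=-2: (A-λI) row 1 is [1, -2], so an eigenvector is (-2, -1).
General solution: K_1e^(-t)(1,0) + K_2e^(-2t)(-2,-1).

p(t) = K_1e^(-t) - 2K_2e^(-2t), q(t) = -K_2e^(-2t)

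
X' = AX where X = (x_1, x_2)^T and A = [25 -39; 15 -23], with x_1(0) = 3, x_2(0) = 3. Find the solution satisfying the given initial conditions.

Coefficient matrix A = [[25, -39], [15, -23]].
Characteristic polynomial det(A - λI) = λ^2 - 2λ + 10 = 0.
Eigenvalues λ = 1 ± 3i (complex conjugate pair).
For λ=1+3i: an eigenvector is (-2,-1) - i(-3,-2) = (-2 + 3i, -1 + 2i).
A real fundamental pair from Re and Im of e^((1+3i)t)v: X_1 = e^(t)(cos(3t)·(-2,-1) + sin(3t)·(-3,-2)), X_2 = e^(t)(sin(3t)·(-2,-1) - cos(3t)·(-3,-2)).
General solution: c_1X_1 + c_2X_2.
Applying x_1(0)=3, x_2(0)=3 gives c_1=3, c_2=3.

x_1(t) = -15e^(t)sin(3t) + 3e^(t)cos(3t), x_2(t) = -9e^(t)sin(3t) + 3e^(t)cos(3t)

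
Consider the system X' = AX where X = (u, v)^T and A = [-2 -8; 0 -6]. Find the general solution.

u(t) = 2C_1e^(-6t) + C_2e^(-2t), v(t) = C_1e^(-6t)

Coefficient matrix A = [[-2, -8], [0, -6]].
Characteristic polynomial det(A - λI) = λ^2 + 8λ + 12 = 0.
Eigenvalues λ = -6, -2.
For λ=-6: (A-λI) row 1 is [4, -8], so an eigenvector is (2, 1).
For λ=-2: (A-λI) row 1 is [0, -8], so an eigenvector is (1, 0).
General solution: C_1e^(-6t)(2,1) + C_2e^(-2t)(1,0).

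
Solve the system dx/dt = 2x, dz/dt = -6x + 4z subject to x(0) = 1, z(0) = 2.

x(t) = e^(2t), z(t) = -e^(4t) + 3e^(2t)

Coefficient matrix A = [[2, 0], [-6, 4]].
Characteristic polynomial det(A - λI) = λ^2 - 6λ + 8 = 0.
Eigenvalues λ = 2, 4.
For λ=2: (A-λI) row 2 is [-6, 2], so an eigenvector is (1, 3).
For λ=4: (A-λI) row 1 is [-2, 0], so an eigenvector is (0, -1).
General solution: c_1e^(2t)(1,3) + c_2e^(4t)(0,-1).
Applying x(0)=1, z(0)=2 gives c_1=1, c_2=1.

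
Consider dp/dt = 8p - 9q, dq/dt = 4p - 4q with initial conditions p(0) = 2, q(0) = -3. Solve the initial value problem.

Coefficient matrix A = [[8, -9], [4, -4]].
Characteristic polynomial det(A - λI) = λ^2 - 4λ + 4 = 0.
Single eigenvalue λ = 2 with algebraic multiplicity 2.
Eigenvector v = (3,2); generalized eigenvector w with (A-λI)w=v is (2,1).
General solution: e^(2t)[K_1·v + K_2·(t·v + w)].
Applying p(0)=2, q(0)=-3 gives K_1=-8, K_2=13.

p(t) = 39te^(2t) + 2e^(2t), q(t) = 26te^(2t) - 3e^(2t)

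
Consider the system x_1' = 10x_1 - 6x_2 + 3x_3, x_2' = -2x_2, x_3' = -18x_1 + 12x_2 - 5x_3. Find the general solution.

x_1(t) = K_1e^(4t) + K_2e^(-2t) - K_3e^(t), x_2(t) = K_2e^(-2t), x_3(t) = -2K_1e^(4t) - 2K_2e^(-2t) + 3K_3e^(t)

Coefficient matrix A = [[10, -6, 3], [0, -2, 0], [-18, 12, -5]].
det(A - λI) = 0 gives eigenvalues λ = 4, -2, 1.
For λ=4: eigenvector (1,0,-2).
For λ=-2: eigenvector (1,1,-2).
For λ=1: eigenvector (-1,0,3).
General solution: K_1e^(4t)(1,0,-2) + K_2e^(-2t)(1,1,-2) + K_3e^(t)(-1,0,3).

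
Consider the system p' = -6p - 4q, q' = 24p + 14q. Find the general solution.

Coefficient matrix A = [[-6, -4], [24, 14]].
Characteristic polynomial det(A - λI) = λ^2 - 8λ + 12 = 0.
Eigenvalues λ = 2, 6.
For λ=2: (A-λI) row 1 is [-8, -4], so an eigenvector is (1, -2).
For λ=6: (A-λI) row 1 is [-12, -4], so an eigenvector is (-1, 3).
General solution: C_1e^(2t)(1,-2) + C_2e^(6t)(-1,3).

p(t) = C_1e^(2t) - C_2e^(6t), q(t) = -2C_1e^(2t) + 3C_2e^(6t)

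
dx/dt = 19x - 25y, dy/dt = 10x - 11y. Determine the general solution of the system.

x(t) = K_1e^(4t)sin(5t) + 2K_1e^(4t)cos(5t) + 2K_2e^(4t)sin(5t) - K_2e^(4t)cos(5t), y(t) = K_1e^(4t)sin(5t) + K_1e^(4t)cos(5t) + K_2e^(4t)sin(5t) - K_2e^(4t)cos(5t)

Coefficient matrix A = [[19, -25], [10, -11]].
Characteristic polynomial det(A - λI) = λ^2 - 8λ + 41 = 0.
Eigenvalues λ = 4 ± 5i (complex conjugate pair).
For λ=4+5i: an eigenvector is (2,1) - i(1,1) = (2 - i, 1 - i).
A real fundamental pair from Re and Im of e^((4+5i)t)v: X_1 = e^(4t)(cos(5t)·(2,1) + sin(5t)·(1,1)), X_2 = e^(4t)(sin(5t)·(2,1) - cos(5t)·(1,1)).
General solution: K_1X_1 + K_2X_2.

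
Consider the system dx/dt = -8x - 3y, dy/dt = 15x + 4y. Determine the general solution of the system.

x(t) = -K_1e^(-2t)sin(3t) + K_2e^(-2t)cos(3t), y(t) = 2K_1e^(-2t)sin(3t) + K_1e^(-2t)cos(3t) + K_2e^(-2t)sin(3t) - 2K_2e^(-2t)cos(3t)

Coefficient matrix A = [[-8, -3], [15, 4]].
Characteristic polynomial det(A - λI) = λ^2 + 4λ + 13 = 0.
Eigenvalues λ = -2 ± 3i (complex conjugate pair).
For λ=-2+3i: an eigenvector is (0,1) - i(-1,2) = (0 + i, 1 - 2i).
A real fundamental pair from Re and Im of e^((-2+3i)t)v: X_1 = e^(-2t)(cos(3t)·(0,1) + sin(3t)·(-1,2)), X_2 = e^(-2t)(sin(3t)·(0,1) - cos(3t)·(-1,2)).
General solution: K_1X_1 + K_2X_2.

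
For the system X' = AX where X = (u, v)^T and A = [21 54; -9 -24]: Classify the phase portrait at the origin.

A = [[21,54],[-9,-24]]; det(A-λI) = λ^2 + 3λ - 18.
λ = 3, -6: opposite signs.

saddle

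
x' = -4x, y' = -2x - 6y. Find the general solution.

Coefficient matrix A = [[-4, 0], [-2, -6]].
Characteristic polynomial det(A - λI) = λ^2 + 10λ + 24 = 0.
Eigenvalues λ = -4, -6.
For λ=-4: (A-λI) row 2 is [-2, -2], so an eigenvector is (-1, 1).
For λ=-6: (A-λI) row 1 is [2, 0], so an eigenvector is (0, -1).
General solution: K_1e^(-4t)(-1,1) + K_2e^(-6t)(0,-1).

x(t) = -K_1e^(-4t), y(t) = K_1e^(-4t) - K_2e^(-6t)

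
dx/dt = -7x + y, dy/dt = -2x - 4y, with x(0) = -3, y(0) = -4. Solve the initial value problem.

Coefficient matrix A = [[-7, 1], [-2, -4]].
Characteristic polynomial det(A - λI) = λ^2 + 11λ + 30 = 0.
Eigenvalues λ = -6, -5.
For λ=-6: (A-λI) row 1 is [-1, 1], so an eigenvector is (-1, -1).
For λ=-5: (A-λI) row 1 is [-2, 1], so an eigenvector is (1, 2).
General solution: K_1e^(-6t)(-1,-1) + K_2e^(-5t)(1,2).
Applying x(0)=-3, y(0)=-4 gives K_1=2, K_2=-1.

x(t) = -e^(-5t) - 2e^(-6t), y(t) = -2e^(-5t) - 2e^(-6t)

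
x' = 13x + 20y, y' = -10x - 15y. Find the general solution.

x(t) = 3c_1e^(-t)sin(2t) - c_1e^(-t)cos(2t) - c_2e^(-t)sin(2t) - 3c_2e^(-t)cos(2t), y(t) = -2c_1e^(-t)sin(2t) + c_1e^(-t)cos(2t) + c_2e^(-t)sin(2t) + 2c_2e^(-t)cos(2t)

Coefficient matrix A = [[13, 20], [-10, -15]].
Characteristic polynomial det(A - λI) = λ^2 + 2λ + 5 = 0.
Eigenvalues λ = -1 ± 2i (complex conjugate pair).
For λ=-1+2i: an eigenvector is (-1,1) - i(3,-2) = (-1 - 3i, 1 + 2i).
A real fundamental pair from Re and Im of e^((-1+2i)t)v: X_1 = e^(-t)(cos(2t)·(-1,1) + sin(2t)·(3,-2)), X_2 = e^(-t)(sin(2t)·(-1,1) - cos(2t)·(3,-2)).
General solution: c_1X_1 + c_2X_2.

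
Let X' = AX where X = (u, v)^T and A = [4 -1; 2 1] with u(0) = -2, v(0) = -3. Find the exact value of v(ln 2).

A = [[4,-1],[2,1]]; eigenvalues λ = 2, 3.
Eigenvectors: (1,2) for λ=2, (-1,-1) for λ=3.
From the initial condition, c_1 = -1, c_2 = 1.
v(ln 2) = (-1)(2^2)(2) + (1)(2^3)(-1) = -16.

-16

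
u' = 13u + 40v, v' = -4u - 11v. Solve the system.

u(t) = 3K_1e^(t)sin(4t) + K_1e^(t)cos(4t) + K_2e^(t)sin(4t) - 3K_2e^(t)cos(4t), v(t) = -K_1e^(t)sin(4t) + K_2e^(t)cos(4t)

Coefficient matrix A = [[13, 40], [-4, -11]].
Characteristic polynomial det(A - λI) = λ^2 - 2λ + 17 = 0.
Eigenvalues λ = 1 ± 4i (complex conjugate pair).
For λ=1+4i: an eigenvector is (1,0) - i(3,-1) = (1 - 3i, 0 + i).
A real fundamental pair from Re and Im of e^((1+4i)t)v: X_1 = e^(t)(cos(4t)·(1,0) + sin(4t)·(3,-1)), X_2 = e^(t)(sin(4t)·(1,0) - cos(4t)·(3,-1)).
General solution: K_1X_1 + K_2X_2.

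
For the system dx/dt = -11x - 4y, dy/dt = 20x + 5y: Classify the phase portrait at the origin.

A = [[-11,-4],[20,5]]; det(A-λI) = λ^2 + 6λ + 25.
λ = -3 ± 4i: negative real part.

stable spiral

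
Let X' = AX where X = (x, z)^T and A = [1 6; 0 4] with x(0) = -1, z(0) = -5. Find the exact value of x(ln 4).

-2524

A = [[1,6],[0,4]]; eigenvalues λ = 1, 4.
Eigenvectors: (-1,0) for λ=1, (-2,-1) for λ=4.
From the initial condition, c_1 = -9, c_2 = 5.
x(ln 4) = (-9)(4^1)(-1) + (5)(4^4)(-2) = -2524.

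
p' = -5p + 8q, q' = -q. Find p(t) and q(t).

Coefficient matrix A = [[-5, 8], [0, -1]].
Characteristic polynomial det(A - λI) = λ^2 + 6λ + 5 = 0.
Eigenvalues λ = -1, -5.
For λ=-1: (A-λI) row 1 is [-4, 8], so an eigenvector is (2, 1).
For λ=-5: (A-λI) row 1 is [0, 8], so an eigenvector is (-1, 0).
General solution: c_1e^(-t)(2,1) + c_2e^(-5t)(-1,0).

p(t) = 2c_1e^(-t) - c_2e^(-5t), q(t) = c_1e^(-t)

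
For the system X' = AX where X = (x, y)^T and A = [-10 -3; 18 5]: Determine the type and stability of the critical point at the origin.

A = [[-10,-3],[18,5]]; det(A-λI) = λ^2 + 5λ + 4.
λ = -1, -4: both negative.

stable node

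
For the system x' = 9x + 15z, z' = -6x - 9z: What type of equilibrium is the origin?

A = [[9,15],[-6,-9]]; det(A-λI) = λ^2 + 9.
λ = 0 ± 3i: zero real part.

center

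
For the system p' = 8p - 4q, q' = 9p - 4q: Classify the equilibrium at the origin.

unstable improper node

A = [[8,-4],[9,-4]]; det(A-λI) = λ^2 - 4λ + 4.
repeated λ = 2 with a single eigenvector.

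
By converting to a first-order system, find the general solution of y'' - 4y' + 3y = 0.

Let x_1 = y, x_2 = y'. Then x_1' = x_2 and x_2' = -3x_1 + 4x_2.
A = [[0,1],[-3,4]]; det(A-λI) = λ^2 - 4λ + 3.
Eigenvalues λ = 1, 3 with eigenvectors (1,1), (1,3).

y(t) = c_1e^(t) + c_2e^(3t)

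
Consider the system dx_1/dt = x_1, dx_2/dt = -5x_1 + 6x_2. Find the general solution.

Coefficient matrix A = [[1, 0], [-5, 6]].
Characteristic polynomial det(A - λI) = λ^2 - 7λ + 6 = 0.
Eigenvalues λ = 6, 1.
For λ=6: (A-λI) row 1 is [-5, 0], so an eigenvector is (0, 1).
For λ=1: (A-λI) row 2 is [-5, 5], so an eigenvector is (-1, -1).
General solution: C_1e^(6t)(0,1) + C_2e^(t)(-1,-1).

x_1(t) = -C_2e^(t), x_2(t) = C_1e^(6t) - C_2e^(t)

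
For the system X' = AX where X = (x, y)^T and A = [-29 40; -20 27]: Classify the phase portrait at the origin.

A = [[-29,40],[-20,27]]; det(A-λI) = λ^2 + 2λ + 17.
λ = -1 ± 4i: negative real part.

stable spiral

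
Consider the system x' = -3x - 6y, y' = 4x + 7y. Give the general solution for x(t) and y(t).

Coefficient matrix A = [[-3, -6], [4, 7]].
Characteristic polynomial det(A - λI) = λ^2 - 4λ + 3 = 0.
Eigenvalues λ = 3, 1.
For λ=3: (A-λI) row 1 is [-6, -6], so an eigenvector is (1, -1).
For λ=1: (A-λI) row 1 is [-4, -6], so an eigenvector is (-3, 2).
General solution: K_1e^(3t)(1,-1) + K_2e^(t)(-3,2).

x(t) = K_1e^(3t) - 3K_2e^(t), y(t) = -K_1e^(3t) + 2K_2e^(t)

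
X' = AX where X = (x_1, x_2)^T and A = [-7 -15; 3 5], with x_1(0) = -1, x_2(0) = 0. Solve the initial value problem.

Coefficient matrix A = [[-7, -15], [3, 5]].
Characteristic polynomial det(A - λI) = λ^2 + 2λ + 10 = 0.
Eigenvalues λ = -1 ± 3i (complex conjugate pair).
For λ=-1+3i: an eigenvector is (-1,0) - i(2,-1) = (-1 - 2i, 0 + i).
A real fundamental pair from Re and Im of e^((-1+3i)t)v: X_1 = e^(-t)(cos(3t)·(-1,0) + sin(3t)·(2,-1)), X_2 = e^(-t)(sin(3t)·(-1,0) - cos(3t)·(2,-1)).
General solution: c_1X_1 + c_2X_2.
Applying x_1(0)=-1, x_2(0)=0 gives c_1=1, c_2=0.

x_1(t) = 2e^(-t)sin(3t) - e^(-t)cos(3t), x_2(t) = -e^(-t)sin(3t)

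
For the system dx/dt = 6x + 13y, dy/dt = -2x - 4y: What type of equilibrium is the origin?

unstable spiral

A = [[6,13],[-2,-4]]; det(A-λI) = λ^2 - 2λ + 2.
λ = 1 ± i: positive real part.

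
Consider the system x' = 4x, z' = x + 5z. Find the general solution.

x(t) = -C_2e^(4t), z(t) = -C_1e^(5t) + C_2e^(4t)

Coefficient matrix A = [[4, 0], [1, 5]].
Characteristic polynomial det(A - λI) = λ^2 - 9λ + 20 = 0.
Eigenvalues λ = 5, 4.
For λ=5: (A-λI) row 1 is [-1, 0], so an eigenvector is (0, -1).
For λ=4: (A-λI) row 2 is [1, 1], so an eigenvector is (-1, 1).
General solution: C_1e^(5t)(0,-1) + C_2e^(4t)(-1,1).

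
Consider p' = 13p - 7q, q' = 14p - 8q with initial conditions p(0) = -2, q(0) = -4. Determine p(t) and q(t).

p(t) = -2e^(-t), q(t) = -4e^(-t)

Coefficient matrix A = [[13, -7], [14, -8]].
Characteristic polynomial det(A - λI) = λ^2 - 5λ - 6 = 0.
Eigenvalues λ = -1, 6.
For λ=-1: (A-λI) row 1 is [14, -7], so an eigenvector is (1, 2).
For λ=6: (A-λI) row 1 is [7, -7], so an eigenvector is (-1, -1).
General solution: K_1e^(-t)(1,2) + K_2e^(6t)(-1,-1).
Applying p(0)=-2, q(0)=-4 gives K_1=-2, K_2=0.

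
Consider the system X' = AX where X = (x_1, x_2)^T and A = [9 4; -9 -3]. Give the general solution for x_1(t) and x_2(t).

Coefficient matrix A = [[9, 4], [-9, -3]].
Characteristic polynomial det(A - λI) = λ^2 - 6λ + 9 = 0.
Single eigenvalue λ = 3 with algebraic multiplicity 2.
Eigenvector v = (-2,3); generalized eigenvector w with (A-λI)w=v is (-1,1).
General solution: e^(3t)[C_1·v + C_2·(t·v + w)].

x_1(t) = -2C_1e^(3t) - 2C_2te^(3t) - C_2e^(3t), x_2(t) = 3C_1e^(3t) + 3C_2te^(3t) + C_2e^(3t)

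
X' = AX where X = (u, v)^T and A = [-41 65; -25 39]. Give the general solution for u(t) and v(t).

Coefficient matrix A = [[-41, 65], [-25, 39]].
Characteristic polynomial det(A - λI) = λ^2 + 2λ + 26 = 0.
Eigenvalues λ = -1 ± 5i (complex conjugate pair).
For λ=-1+5i: an eigenvector is (3,2) - i(2,1) = (3 - 2i, 2 - i).
A real fundamental pair from Re and Im of e^((-1+5i)t)v: X_1 = e^(-t)(cos(5t)·(3,2) + sin(5t)·(2,1)), X_2 = e^(-t)(sin(5t)·(3,2) - cos(5t)·(2,1)).
General solution: K_1X_1 + K_2X_2.

u(t) = 2K_1e^(-t)sin(5t) + 3K_1e^(-t)cos(5t) + 3K_2e^(-t)sin(5t) - 2K_2e^(-t)cos(5t), v(t) = K_1e^(-t)sin(5t) + 2K_1e^(-t)cos(5t) + 2K_2e^(-t)sin(5t) - K_2e^(-t)cos(5t)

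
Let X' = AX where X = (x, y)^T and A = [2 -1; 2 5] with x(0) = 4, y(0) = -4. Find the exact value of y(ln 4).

-256

A = [[2,-1],[2,5]]; eigenvalues λ = 3, 4.
Eigenvectors: (1,-1) for λ=3, (1,-2) for λ=4.
From the initial condition, c_1 = 4, c_2 = 0.
y(ln 4) = (4)(4^3)(-1) + (0)(4^4)(-2) = -256.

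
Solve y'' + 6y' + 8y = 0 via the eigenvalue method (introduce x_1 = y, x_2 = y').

Let x_1 = y, x_2 = y'. Then x_1' = x_2 and x_2' = -8x_1 - 6x_2.
A = [[0,1],[-8,-6]]; det(A-λI) = λ^2 + 6λ + 8.
Eigenvalues λ = -2, -4 with eigenvectors (1,-2), (1,-4).

y(t) = C_1e^(-2t) + C_2e^(-4t)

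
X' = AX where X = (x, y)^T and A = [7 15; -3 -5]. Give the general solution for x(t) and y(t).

Coefficient matrix A = [[7, 15], [-3, -5]].
Characteristic polynomial det(A - λI) = λ^2 - 2λ + 10 = 0.
Eigenvalues λ = 1 ± 3i (complex conjugate pair).
For λ=1+3i: an eigenvector is (2,-1) - i(-1,0) = (2 + i, -1).
A real fundamental pair from Re and Im of e^((1+3i)t)v: X_1 = e^(t)(cos(3t)·(2,-1) + sin(3t)·(-1,0)), X_2 = e^(t)(sin(3t)·(2,-1) - cos(3t)·(-1,0)).
General solution: K_1X_1 + K_2X_2.

x(t) = -K_1e^(t)sin(3t) + 2K_1e^(t)cos(3t) + 2K_2e^(t)sin(3t) + K_2e^(t)cos(3t), y(t) = -K_1e^(t)cos(3t) - K_2e^(t)sin(3t)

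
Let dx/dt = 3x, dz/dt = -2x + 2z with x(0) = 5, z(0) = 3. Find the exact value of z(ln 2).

-28

A = [[3,0],[-2,2]]; eigenvalues λ = 3, 2.
Eigenvectors: (-1,2) for λ=3, (0,-1) for λ=2.
From the initial condition, c_1 = -5, c_2 = -13.
z(ln 2) = (-5)(2^3)(2) + (-13)(2^2)(-1) = -28.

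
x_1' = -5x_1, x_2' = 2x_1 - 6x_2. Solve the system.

Coefficient matrix A = [[-5, 0], [2, -6]].
Characteristic polynomial det(A - λI) = λ^2 + 11λ + 30 = 0.
Eigenvalues λ = -5, -6.
For λ=-5: (A-λI) row 2 is [2, -1], so an eigenvector is (1, 2).
For λ=-6: (A-λI) row 1 is [1, 0], so an eigenvector is (0, -1).
General solution: c_1e^(-5t)(1,2) + c_2e^(-6t)(0,-1).

x_1(t) = c_1e^(-5t), x_2(t) = 2c_1e^(-5t) - c_2e^(-6t)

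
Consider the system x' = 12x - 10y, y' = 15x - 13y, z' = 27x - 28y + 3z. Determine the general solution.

Coefficient matrix A = [[12, -10, 0], [15, -13, 0], [27, -28, 3]].
det(A - λI) = 0 gives eigenvalues λ = 2, -3, 3.
For λ=2: eigenvector (1,1,1).
For λ=-3: eigenvector (2,3,5).
For λ=3: eigenvector (0,0,1).
General solution: C_1e^(2t)(1,1,1) + C_2e^(-3t)(2,3,5) + C_3e^(3t)(0,0,1).

x(t) = C_1e^(2t) + 2C_2e^(-3t), y(t) = C_1e^(2t) + 3C_2e^(-3t), z(t) = C_1e^(2t) + 5C_2e^(-3t) + C_3e^(3t)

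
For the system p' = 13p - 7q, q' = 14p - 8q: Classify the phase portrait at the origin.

saddle

A = [[13,-7],[14,-8]]; det(A-λI) = λ^2 - 5λ - 6.
λ = 6, -1: opposite signs.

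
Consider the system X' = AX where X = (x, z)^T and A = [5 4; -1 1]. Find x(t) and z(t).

x(t) = 2c_1e^(3t) + 2c_2te^(3t) - c_2e^(3t), z(t) = -c_1e^(3t) - c_2te^(3t) + c_2e^(3t)

Coefficient matrix A = [[5, 4], [-1, 1]].
Characteristic polynomial det(A - λI) = λ^2 - 6λ + 9 = 0.
Single eigenvalue λ = 3 with algebraic multiplicity 2.
Eigenvector v = (2,-1); generalized eigenvector w with (A-λI)w=v is (-1,1).
General solution: e^(3t)[c_1·v + c_2·(t·v + w)].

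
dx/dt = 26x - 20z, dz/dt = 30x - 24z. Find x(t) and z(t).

x(t) = c_1e^(6t) + 2c_2e^(-4t), z(t) = c_1e^(6t) + 3c_2e^(-4t)

Coefficient matrix A = [[26, -20], [30, -24]].
Characteristic polynomial det(A - λI) = λ^2 - 2λ - 24 = 0.
Eigenvalues λ = 6, -4.
For λ=6: (A-λI) row 1 is [20, -20], so an eigenvector is (1, 1).
For λ=-4: (A-λI) row 1 is [30, -20], so an eigenvector is (2, 3).
General solution: c_1e^(6t)(1,1) + c_2e^(-4t)(2,3).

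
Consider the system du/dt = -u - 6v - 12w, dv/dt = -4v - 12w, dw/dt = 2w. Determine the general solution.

Coefficient matrix A = [[-1, -6, -12], [0, -4, -12], [0, 0, 2]].
det(A - λI) = 0 gives eigenvalues λ = 2, -4, -1.
For λ=2: eigenvector (0,-2,1).
For λ=-4: eigenvector (2,1,0).
For λ=-1: eigenvector (1,0,0).
General solution: C_1e^(2t)(0,-2,1) + C_2e^(-4t)(2,1,0) + C_3e^(-t)(1,0,0).

u(t) = 2C_2e^(-4t) + C_3e^(-t), v(t) = -2C_1e^(2t) + C_2e^(-4t), w(t) = C_1e^(2t)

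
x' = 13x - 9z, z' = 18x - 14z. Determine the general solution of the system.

Coefficient matrix A = [[13, -9], [18, -14]].
Characteristic polynomial det(A - λI) = λ^2 + λ - 20 = 0.
Eigenvalues λ = 4, -5.
For λ=4: (A-λI) row 1 is [9, -9], so an eigenvector is (1, 1).
For λ=-5: (A-λI) row 1 is [18, -9], so an eigenvector is (1, 2).
General solution: K_1e^(4t)(1,1) + K_2e^(-5t)(1,2).

x(t) = K_1e^(4t) + K_2e^(-5t), z(t) = K_1e^(4t) + 2K_2e^(-5t)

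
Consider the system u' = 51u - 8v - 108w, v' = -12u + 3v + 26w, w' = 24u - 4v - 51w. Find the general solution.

Coefficient matrix A = [[51, -8, -108], [-12, 3, 26], [24, -4, -51]].
det(A - λI) = 0 gives eigenvalues λ = -1, 3, 1.
For λ=-1: eigenvector (-4,1,-2).
For λ=3: eigenvector (13,-3,6).
For λ=1: eigenvector (-2,1,-1).
General solution: K_1e^(-t)(-4,1,-2) + K_2e^(3t)(13,-3,6) + K_3e^(t)(-2,1,-1).

u(t) = -4K_1e^(-t) + 13K_2e^(3t) - 2K_3e^(t), v(t) = K_1e^(-t) - 3K_2e^(3t) + K_3e^(t), w(t) = -2K_1e^(-t) + 6K_2e^(3t) - K_3e^(t)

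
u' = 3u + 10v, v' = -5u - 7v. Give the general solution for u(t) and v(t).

Coefficient matrix A = [[3, 10], [-5, -7]].
Characteristic polynomial det(A - λI) = λ^2 + 4λ + 29 = 0.
Eigenvalues λ = -2 ± 5i (complex conjugate pair).
For λ=-2+5i: an eigenvector is (-1,0) - i(-1,1) = (-1 + i, 0 - i).
A real fundamental pair from Re and Im of e^((-2+5i)t)v: X_1 = e^(-2t)(cos(5t)·(-1,0) + sin(5t)·(-1,1)), X_2 = e^(-2t)(sin(5t)·(-1,0) - cos(5t)·(-1,1)).
General solution: C_1X_1 + C_2X_2.

u(t) = -C_1e^(-2t)sin(5t) - C_1e^(-2t)cos(5t) - C_2e^(-2t)sin(5t) + C_2e^(-2t)cos(5t), v(t) = C_1e^(-2t)sin(5t) - C_2e^(-2t)cos(5t)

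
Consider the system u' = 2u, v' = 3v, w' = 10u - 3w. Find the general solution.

u(t) = c_3e^(2t), v(t) = c_2e^(3t), w(t) = c_1e^(-3t) + 2c_3e^(2t)

Coefficient matrix A = [[2, 0, 0], [0, 3, 0], [10, 0, -3]].
det(A - λI) = 0 gives eigenvalues λ = -3, 3, 2.
For λ=-3: eigenvector (0,0,1).
For λ=3: eigenvector (0,1,0).
For λ=2: eigenvector (1,0,2).
General solution: c_1e^(-3t)(0,0,1) + c_2e^(3t)(0,1,0) + c_3e^(2t)(1,0,2).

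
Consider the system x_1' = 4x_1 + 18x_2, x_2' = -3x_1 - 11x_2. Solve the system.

x_1(t) = -2K_1e^(-5t) + 3K_2e^(-2t), x_2(t) = K_1e^(-5t) - K_2e^(-2t)

Coefficient matrix A = [[4, 18], [-3, -11]].
Characteristic polynomial det(A - λI) = λ^2 + 7λ + 10 = 0.
Eigenvalues λ = -5, -2.
For λ=-5: (A-λI) row 1 is [9, 18], so an eigenvector is (-2, 1).
For λ=-2: (A-λI) row 1 is [6, 18], so an eigenvector is (3, -1).
General solution: K_1e^(-5t)(-2,1) + K_2e^(-2t)(3,-1).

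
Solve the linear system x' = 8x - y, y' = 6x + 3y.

x(t) = -c_1e^(5t) - c_2e^(6t), y(t) = -3c_1e^(5t) - 2c_2e^(6t)

Coefficient matrix A = [[8, -1], [6, 3]].
Characteristic polynomial det(A - λI) = λ^2 - 11λ + 30 = 0.
Eigenvalues λ = 5, 6.
For λ=5: (A-λI) row 1 is [3, -1], so an eigenvector is (-1, -3).
For λ=6: (A-λI) row 1 is [2, -1], so an eigenvector is (-1, -2).
General solution: c_1e^(5t)(-1,-3) + c_2e^(6t)(-1,-2).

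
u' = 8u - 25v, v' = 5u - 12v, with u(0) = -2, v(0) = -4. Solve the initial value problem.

Coefficient matrix A = [[8, -25], [5, -12]].
Characteristic polynomial det(A - λI) = λ^2 + 4λ + 29 = 0.
Eigenvalues λ = -2 ± 5i (complex conjugate pair).
For λ=-2+5i: an eigenvector is (-1,0) - i(-2,-1) = (-1 + 2i, 0 + i).
A real fundamental pair from Re and Im of e^((-2+5i)t)v: X_1 = e^(-2t)(cos(5t)·(-1,0) + sin(5t)·(-2,-1)), X_2 = e^(-2t)(sin(5t)·(-1,0) - cos(5t)·(-2,-1)).
General solution: c_1X_1 + c_2X_2.
Applying u(0)=-2, v(0)=-4 gives c_1=-6, c_2=-4.

u(t) = 16e^(-2t)sin(5t) - 2e^(-2t)cos(5t), v(t) = 6e^(-2t)sin(5t) - 4e^(-2t)cos(5t)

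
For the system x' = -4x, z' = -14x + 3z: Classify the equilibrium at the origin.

saddle

A = [[-4,0],[-14,3]]; det(A-λI) = λ^2 + λ - 12.
λ = -4, 3: opposite signs.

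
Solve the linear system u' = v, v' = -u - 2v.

u(t) = -C_1e^(-t) - C_2te^(-t) - C_2e^(-t), v(t) = C_1e^(-t) + C_2te^(-t)

Coefficient matrix A = [[0, 1], [-1, -2]].
Characteristic polynomial det(A - λI) = λ^2 + 2λ + 1 = 0.
Single eigenvalue λ = -1 with algebraic multiplicity 2.
Eigenvector v = (-1,1); generalized eigenvector w with (A-λI)w=v is (-1,0).
General solution: e^(-t)[C_1·v + C_2·(t·v + w)].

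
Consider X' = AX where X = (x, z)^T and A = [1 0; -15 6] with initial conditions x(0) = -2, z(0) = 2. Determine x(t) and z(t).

x(t) = -2e^(t), z(t) = 8e^(6t) - 6e^(t)

Coefficient matrix A = [[1, 0], [-15, 6]].
Characteristic polynomial det(A - λI) = λ^2 - 7λ + 6 = 0.
Eigenvalues λ = 1, 6.
For λ=1: (A-λI) row 2 is [-15, 5], so an eigenvector is (-1, -3).
For λ=6: (A-λI) row 1 is [-5, 0], so an eigenvector is (0, -1).
General solution: K_1e^(t)(-1,-3) + K_2e^(6t)(0,-1).
Applying x(0)=-2, z(0)=2 gives K_1=2, K_2=-8.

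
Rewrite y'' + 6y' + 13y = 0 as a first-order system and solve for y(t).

Let x_1 = y, x_2 = y'. Then x_1' = x_2 and x_2' = -13x_1 - 6x_2.
A = [[0,1],[-13,-6]]; det(A-λI) = λ^2 + 6λ + 13.
Eigenvalues λ = -3 ± 2i.

y(t) = c_1e^(-3t)cos(2t) + c_2e^(-3t)sin(2t)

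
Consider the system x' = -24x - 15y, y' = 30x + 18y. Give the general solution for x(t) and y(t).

Coefficient matrix A = [[-24, -15], [30, 18]].
Characteristic polynomial det(A - λI) = λ^2 + 6λ + 18 = 0.
Eigenvalues λ = -3 ± 3i (complex conjugate pair).
For λ=-3+3i: an eigenvector is (1,-1) - i(-2,3) = (1 + 2i, -1 - 3i).
A real fundamental pair from Re and Im of e^((-3+3i)t)v: X_1 = e^(-3t)(cos(3t)·(1,-1) + sin(3t)·(-2,3)), X_2 = e^(-3t)(sin(3t)·(1,-1) - cos(3t)·(-2,3)).
General solution: c_1X_1 + c_2X_2.

x(t) = -2c_1e^(-3t)sin(3t) + c_1e^(-3t)cos(3t) + c_2e^(-3t)sin(3t) + 2c_2e^(-3t)cos(3t), y(t) = 3c_1e^(-3t)sin(3t) - c_1e^(-3t)cos(3t) - c_2e^(-3t)sin(3t) - 3c_2e^(-3t)cos(3t)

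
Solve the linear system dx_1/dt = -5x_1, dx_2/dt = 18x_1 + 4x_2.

Coefficient matrix A = [[-5, 0], [18, 4]].
Characteristic polynomial det(A - λI) = λ^2 + λ - 20 = 0.
Eigenvalues λ = 4, -5.
For λ=4: (A-λI) row 1 is [-9, 0], so an eigenvector is (0, 1).
For λ=-5: (A-λI) row 2 is [18, 9], so an eigenvector is (-1, 2).
General solution: K_1e^(4t)(0,1) + K_2e^(-5t)(-1,2).

x_1(t) = -K_2e^(-5t), x_2(t) = K_1e^(4t) + 2K_2e^(-5t)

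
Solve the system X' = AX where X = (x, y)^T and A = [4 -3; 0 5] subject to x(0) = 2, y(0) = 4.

Coefficient matrix A = [[4, -3], [0, 5]].
Characteristic polynomial det(A - λI) = λ^2 - 9λ + 20 = 0.
Eigenvalues λ = 5, 4.
For λ=5: (A-λI) row 1 is [-1, -3], so an eigenvector is (-3, 1).
For λ=4: (A-λI) row 1 is [0, -3], so an eigenvector is (-1, 0).
General solution: c_1e^(5t)(-3,1) + c_2e^(4t)(-1,0).
Applying x(0)=2, y(0)=4 gives c_1=4, c_2=-14.

x(t) = -12e^(5t) + 14e^(4t), y(t) = 4e^(5t)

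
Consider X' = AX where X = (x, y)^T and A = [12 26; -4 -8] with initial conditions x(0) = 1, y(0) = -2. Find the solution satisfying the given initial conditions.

Coefficient matrix A = [[12, 26], [-4, -8]].
Characteristic polynomial det(A - λI) = λ^2 - 4λ + 8 = 0.
Eigenvalues λ = 2 ± 2i (complex conjugate pair).
For λ=2+2i: an eigenvector is (-3,1) - i(-2,1) = (-3 + 2i, 1 - i).
A real fundamental pair from Re and Im of e^((2+2i)t)v: X_1 = e^(2t)(cos(2t)·(-3,1) + sin(2t)·(-2,1)), X_2 = e^(2t)(sin(2t)·(-3,1) - cos(2t)·(-2,1)).
General solution: C_1X_1 + C_2X_2.
Applying x(0)=1, y(0)=-2 gives C_1=3, C_2=5.

x(t) = -21e^(2t)sin(2t) + e^(2t)cos(2t), y(t) = 8e^(2t)sin(2t) - 2e^(2t)cos(2t)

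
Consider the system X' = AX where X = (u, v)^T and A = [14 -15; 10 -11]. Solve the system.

Coefficient matrix A = [[14, -15], [10, -11]].
Characteristic polynomial det(A - λI) = λ^2 - 3λ - 4 = 0.
Eigenvalues λ = -1, 4.
For λ=-1: (A-λI) row 1 is [15, -15], so an eigenvector is (-1, -1).
For λ=4: (A-λI) row 1 is [10, -15], so an eigenvector is (3, 2).
General solution: C_1e^(-t)(-1,-1) + C_2e^(4t)(3,2).

u(t) = -C_1e^(-t) + 3C_2e^(4t), v(t) = -C_1e^(-t) + 2C_2e^(4t)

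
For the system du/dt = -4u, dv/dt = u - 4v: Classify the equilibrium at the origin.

stable improper node

A = [[-4,0],[1,-4]]; det(A-λI) = λ^2 + 8λ + 16.
repeated λ = -4 with a single eigenvector.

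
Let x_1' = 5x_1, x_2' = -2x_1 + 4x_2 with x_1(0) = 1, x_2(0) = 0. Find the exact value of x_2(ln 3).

-324

A = [[5,0],[-2,4]]; eigenvalues λ = 4, 5.
Eigenvectors: (0,1) for λ=4, (-1,2) for λ=5.
From the initial condition, c_1 = 2, c_2 = -1.
x_2(ln 3) = (2)(3^4)(1) + (-1)(3^5)(2) = -324.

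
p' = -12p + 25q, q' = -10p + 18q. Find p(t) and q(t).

Coefficient matrix A = [[-12, 25], [-10, 18]].
Characteristic polynomial det(A - λI) = λ^2 - 6λ + 34 = 0.
Eigenvalues λ = 3 ± 5i (complex conjugate pair).
For λ=3+5i: an eigenvector is (-1,-1) - i(-2,-1) = (-1 + 2i, -1 + i).
A real fundamental pair from Re and Im of e^((3+5i)t)v: X_1 = e^(3t)(cos(5t)·(-1,-1) + sin(5t)·(-2,-1)), X_2 = e^(3t)(sin(5t)·(-1,-1) - cos(5t)·(-2,-1)).
General solution: K_1X_1 + K_2X_2.

p(t) = -2K_1e^(3t)sin(5t) - K_1e^(3t)cos(5t) - K_2e^(3t)sin(5t) + 2K_2e^(3t)cos(5t), q(t) = -K_1e^(3t)sin(5t) - K_1e^(3t)cos(5t) - K_2e^(3t)sin(5t) + K_2e^(3t)cos(5t)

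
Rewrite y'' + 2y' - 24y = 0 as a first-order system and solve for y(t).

y(t) = K_1e^(-6t) + K_2e^(4t)

Let x_1 = y, x_2 = y'. Then x_1' = x_2 and x_2' = 24x_1 - 2x_2.
A = [[0,1],[24,-2]]; det(A-λI) = λ^2 + 2λ - 24.
Eigenvalues λ = -6, 4 with eigenvectors (1,-6), (1,4).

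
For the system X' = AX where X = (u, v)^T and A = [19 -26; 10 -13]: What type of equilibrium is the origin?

A = [[19,-26],[10,-13]]; det(A-λI) = λ^2 - 6λ + 13.
λ = 3 ± 2i: positive real part.

unstable spiral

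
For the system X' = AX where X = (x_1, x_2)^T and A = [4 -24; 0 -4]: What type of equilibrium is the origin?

A = [[4,-24],[0,-4]]; det(A-λI) = λ^2 - 16.
λ = 4, -4: opposite signs.

saddle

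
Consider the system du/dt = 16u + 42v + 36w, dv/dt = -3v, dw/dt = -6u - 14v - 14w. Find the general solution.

Coefficient matrix A = [[16, 42, 36], [0, -3, 0], [-6, -14, -14]].
det(A - λI) = 0 gives eigenvalues λ = 4, -3, -2.
For λ=4: eigenvector (3,0,-1).
For λ=-3: eigenvector (-6,1,2).
For λ=-2: eigenvector (-2,0,1).
General solution: C_1e^(4t)(3,0,-1) + C_2e^(-3t)(-6,1,2) + C_3e^(-2t)(-2,0,1).

u(t) = 3C_1e^(4t) - 6C_2e^(-3t) - 2C_3e^(-2t), v(t) = C_2e^(-3t), w(t) = -C_1e^(4t) + 2C_2e^(-3t) + C_3e^(-2t)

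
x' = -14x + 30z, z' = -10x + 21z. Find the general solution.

x(t) = -3C_1e^(6t) + 2C_2e^(t), z(t) = -2C_1e^(6t) + C_2e^(t)

Coefficient matrix A = [[-14, 30], [-10, 21]].
Characteristic polynomial det(A - λI) = λ^2 - 7λ + 6 = 0.
Eigenvalues λ = 6, 1.
For λ=6: (A-λI) row 1 is [-20, 30], so an eigenvector is (-3, -2).
For λ=1: (A-λI) row 1 is [-15, 30], so an eigenvector is (2, 1).
General solution: C_1e^(6t)(-3,-2) + C_2e^(t)(2,1).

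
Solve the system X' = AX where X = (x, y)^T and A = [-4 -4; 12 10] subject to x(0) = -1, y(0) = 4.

Coefficient matrix A = [[-4, -4], [12, 10]].
Characteristic polynomial det(A - λI) = λ^2 - 6λ + 8 = 0.
Eigenvalues λ = 4, 2.
For λ=4: (A-λI) row 1 is [-8, -4], so an eigenvector is (-1, 2).
For λ=2: (A-λI) row 1 is [-6, -4], so an eigenvector is (2, -3).
General solution: C_1e^(4t)(-1,2) + C_2e^(2t)(2,-3).
Applying x(0)=-1, y(0)=4 gives C_1=5, C_2=2.

x(t) = -5e^(4t) + 4e^(2t), y(t) = 10e^(4t) - 6e^(2t)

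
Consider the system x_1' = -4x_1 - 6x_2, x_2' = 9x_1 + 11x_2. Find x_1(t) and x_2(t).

x_1(t) = -2c_1e^(5t) + c_2e^(2t), x_2(t) = 3c_1e^(5t) - c_2e^(2t)

Coefficient matrix A = [[-4, -6], [9, 11]].
Characteristic polynomial det(A - λI) = λ^2 - 7λ + 10 = 0.
Eigenvalues λ = 5, 2.
For λ=5: (A-λI) row 1 is [-9, -6], so an eigenvector is (-2, 3).
For λ=2: (A-λI) row 1 is [-6, -6], so an eigenvector is (1, -1).
General solution: c_1e^(5t)(-2,3) + c_2e^(2t)(1,-1).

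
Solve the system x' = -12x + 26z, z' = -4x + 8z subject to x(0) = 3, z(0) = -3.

Coefficient matrix A = [[-12, 26], [-4, 8]].
Characteristic polynomial det(A - λI) = λ^2 + 4λ + 8 = 0.
Eigenvalues λ = -2 ± 2i (complex conjugate pair).
For λ=-2+2i: an eigenvector is (2,1) - i(3,1) = (2 - 3i, 1 - i).
A real fundamental pair from Re and Im of e^((-2+2i)t)v: X_1 = e^(-2t)(cos(2t)·(2,1) + sin(2t)·(3,1)), X_2 = e^(-2t)(sin(2t)·(2,1) - cos(2t)·(3,1)).
General solution: K_1X_1 + K_2X_2.
Applying x(0)=3, z(0)=-3 gives K_1=-12, K_2=-9.

x(t) = -54e^(-2t)sin(2t) + 3e^(-2t)cos(2t), z(t) = -21e^(-2t)sin(2t) - 3e^(-2t)cos(2t)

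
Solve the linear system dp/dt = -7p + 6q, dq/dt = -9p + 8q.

p(t) = -c_1e^(-t) + 2c_2e^(2t), q(t) = -c_1e^(-t) + 3c_2e^(2t)

Coefficient matrix A = [[-7, 6], [-9, 8]].
Characteristic polynomial det(A - λI) = λ^2 - λ - 2 = 0.
Eigenvalues λ = -1, 2.
For λ=-1: (A-λI) row 1 is [-6, 6], so an eigenvector is (-1, -1).
For λ=2: (A-λI) row 1 is [-9, 6], so an eigenvector is (2, 3).
General solution: c_1e^(-t)(-1,-1) + c_2e^(2t)(2,3).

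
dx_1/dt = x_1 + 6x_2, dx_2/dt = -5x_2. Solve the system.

x_1(t) = -c_1e^(-5t) - c_2e^(t), x_2(t) = c_1e^(-5t)

Coefficient matrix A = [[1, 6], [0, -5]].
Characteristic polynomial det(A - λI) = λ^2 + 4λ - 5 = 0.
Eigenvalues λ = -5, 1.
For λ=-5: (A-λI) row 1 is [6, 6], so an eigenvector is (-1, 1).
For λ=1: (A-λI) row 1 is [0, 6], so an eigenvector is (-1, 0).
General solution: c_1e^(-5t)(-1,1) + c_2e^(t)(-1,0).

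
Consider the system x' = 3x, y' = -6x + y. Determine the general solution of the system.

Coefficient matrix A = [[3, 0], [-6, 1]].
Characteristic polynomial det(A - λI) = λ^2 - 4λ + 3 = 0.
Eigenvalues λ = 3, 1.
For λ=3: (A-λI) row 2 is [-6, -2], so an eigenvector is (1, -3).
For λ=1: (A-λI) row 1 is [2, 0], so an eigenvector is (0, -1).
General solution: C_1e^(3t)(1,-3) + C_2e^(t)(0,-1).

x(t) = C_1e^(3t), y(t) = -3C_1e^(3t) - C_2e^(t)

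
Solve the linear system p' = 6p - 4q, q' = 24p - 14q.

p(t) = K_1e^(-6t) - K_2e^(-2t), q(t) = 3K_1e^(-6t) - 2K_2e^(-2t)

Coefficient matrix A = [[6, -4], [24, -14]].
Characteristic polynomial det(A - λI) = λ^2 + 8λ + 12 = 0.
Eigenvalues λ = -6, -2.
For λ=-6: (A-λI) row 1 is [12, -4], so an eigenvector is (1, 3).
For λ=-2: (A-λI) row 1 is [8, -4], so an eigenvector is (-1, -2).
General solution: K_1e^(-6t)(1,3) + K_2e^(-2t)(-1,-2).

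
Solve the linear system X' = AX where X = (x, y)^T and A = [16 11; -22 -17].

Coefficient matrix A = [[16, 11], [-22, -17]].
Characteristic polynomial det(A - λI) = λ^2 + λ - 30 = 0.
Eigenvalues λ = -6, 5.
For λ=-6: (A-λI) row 1 is [22, 11], so an eigenvector is (1, -2).
For λ=5: (A-λI) row 1 is [11, 11], so an eigenvector is (1, -1).
General solution: K_1e^(-6t)(1,-2) + K_2e^(5t)(1,-1).

x(t) = K_1e^(-6t) + K_2e^(5t), y(t) = -2K_1e^(-6t) - K_2e^(5t)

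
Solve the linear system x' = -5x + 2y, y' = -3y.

Coefficient matrix A = [[-5, 2], [0, -3]].
Characteristic polynomial det(A - λI) = λ^2 + 8λ + 15 = 0.
Eigenvalues λ = -3, -5.
For λ=-3: (A-λI) row 1 is [-2, 2], so an eigenvector is (-1, -1).
For λ=-5: (A-λI) row 1 is [0, 2], so an eigenvector is (1, 0).
General solution: K_1e^(-3t)(-1,-1) + K_2e^(-5t)(1,0).

x(t) = -K_1e^(-3t) + K_2e^(-5t), y(t) = -K_1e^(-3t)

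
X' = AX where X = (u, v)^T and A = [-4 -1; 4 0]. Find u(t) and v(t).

u(t) = -c_1e^(-2t) - c_2te^(-2t) + c_2e^(-2t), v(t) = 2c_1e^(-2t) + 2c_2te^(-2t) - c_2e^(-2t)

Coefficient matrix A = [[-4, -1], [4, 0]].
Characteristic polynomial det(A - λI) = λ^2 + 4λ + 4 = 0.
Single eigenvalue λ = -2 with algebraic multiplicity 2.
Eigenvector v = (-1,2); generalized eigenvector w with (A-λI)w=v is (1,-1).
General solution: e^(-2t)[c_1·v + c_2·(t·v + w)].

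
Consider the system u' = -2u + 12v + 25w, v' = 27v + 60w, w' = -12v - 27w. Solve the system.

Coefficient matrix A = [[-2, 12, 25], [0, 27, 60], [0, -12, -27]].
det(A - λI) = 0 gives eigenvalues λ = -2, 3, -3.
For λ=-2: eigenvector (1,0,0).
For λ=3: eigenvector (2,5,-2).
For λ=-3: eigenvector (-1,-2,1).
General solution: K_1e^(-2t)(1,0,0) + K_2e^(3t)(2,5,-2) + K_3e^(-3t)(-1,-2,1).

u(t) = K_1e^(-2t) + 2K_2e^(3t) - K_3e^(-3t), v(t) = 5K_2e^(3t) - 2K_3e^(-3t), w(t) = -2K_2e^(3t) + K_3e^(-3t)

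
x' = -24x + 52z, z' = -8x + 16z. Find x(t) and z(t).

Coefficient matrix A = [[-24, 52], [-8, 16]].
Characteristic polynomial det(A - λI) = λ^2 + 8λ + 32 = 0.
Eigenvalues λ = -4 ± 4i (complex conjugate pair).
For λ=-4+4i: an eigenvector is (-2,-1) - i(-3,-1) = (-2 + 3i, -1 + i).
A real fundamental pair from Re and Im of e^((-4+4i)t)v: X_1 = e^(-4t)(cos(4t)·(-2,-1) + sin(4t)·(-3,-1)), X_2 = e^(-4t)(sin(4t)·(-2,-1) - cos(4t)·(-3,-1)).
General solution: c_1X_1 + c_2X_2.

x(t) = -3c_1e^(-4t)sin(4t) - 2c_1e^(-4t)cos(4t) - 2c_2e^(-4t)sin(4t) + 3c_2e^(-4t)cos(4t), z(t) = -c_1e^(-4t)sin(4t) - c_1e^(-4t)cos(4t) - c_2e^(-4t)sin(4t) + c_2e^(-4t)cos(4t)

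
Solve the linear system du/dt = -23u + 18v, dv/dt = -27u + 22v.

Coefficient matrix A = [[-23, 18], [-27, 22]].
Characteristic polynomial det(A - λI) = λ^2 + λ - 20 = 0.
Eigenvalues λ = 4, -5.
For λ=4: (A-λI) row 1 is [-27, 18], so an eigenvector is (2, 3).
For λ=-5: (A-λI) row 1 is [-18, 18], so an eigenvector is (-1, -1).
General solution: C_1e^(4t)(2,3) + C_2e^(-5t)(-1,-1).

u(t) = 2C_1e^(4t) - C_2e^(-5t), v(t) = 3C_1e^(4t) - C_2e^(-5t)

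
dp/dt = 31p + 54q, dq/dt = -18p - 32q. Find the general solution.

Coefficient matrix A = [[31, 54], [-18, -32]].
Characteristic polynomial det(A - λI) = λ^2 + λ - 20 = 0.
Eigenvalues λ = -5, 4.
For λ=-5: (A-λI) row 1 is [36, 54], so an eigenvector is (-3, 2).
For λ=4: (A-λI) row 1 is [27, 54], so an eigenvector is (2, -1).
General solution: c_1e^(-5t)(-3,2) + c_2e^(4t)(2,-1).

p(t) = -3c_1e^(-5t) + 2c_2e^(4t), q(t) = 2c_1e^(-5t) - c_2e^(4t)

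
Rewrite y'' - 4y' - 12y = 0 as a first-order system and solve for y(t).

Let x_1 = y, x_2 = y'. Then x_1' = x_2 and x_2' = 12x_1 + 4x_2.
A = [[0,1],[12,4]]; det(A-λI) = λ^2 - 4λ - 12.
Eigenvalues λ = -2, 6 with eigenvectors (1,-2), (1,6).

y(t) = c_1e^(-2t) + c_2e^(6t)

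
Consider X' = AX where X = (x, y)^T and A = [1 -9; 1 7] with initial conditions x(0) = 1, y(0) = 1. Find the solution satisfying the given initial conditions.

x(t) = -12te^(4t) + e^(4t), y(t) = 4te^(4t) + e^(4t)

Coefficient matrix A = [[1, -9], [1, 7]].
Characteristic polynomial det(A - λI) = λ^2 - 8λ + 16 = 0.
Single eigenvalue λ = 4 with algebraic multiplicity 2.
Eigenvector v = (-3,1); generalized eigenvector w with (A-λI)w=v is (-2,1).
General solution: e^(4t)[K_1·v + K_2·(t·v + w)].
Applying x(0)=1, y(0)=1 gives K_1=-3, K_2=4.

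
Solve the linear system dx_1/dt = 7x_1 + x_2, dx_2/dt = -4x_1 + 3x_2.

x_1(t) = K_1e^(5t) + K_2te^(5t) + 2K_2e^(5t), x_2(t) = -2K_1e^(5t) - 2K_2te^(5t) - 3K_2e^(5t)

Coefficient matrix A = [[7, 1], [-4, 3]].
Characteristic polynomial det(A - λI) = λ^2 - 10λ + 25 = 0.
Single eigenvalue λ = 5 with algebraic multiplicity 2.
Eigenvector v = (1,-2); generalized eigenvector w with (A-λI)w=v is (2,-3).
General solution: e^(5t)[K_1·v + K_2·(t·v + w)].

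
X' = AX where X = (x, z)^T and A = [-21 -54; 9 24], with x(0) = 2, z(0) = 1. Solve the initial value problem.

Coefficient matrix A = [[-21, -54], [9, 24]].
Characteristic polynomial det(A - λI) = λ^2 - 3λ - 18 = 0.
Eigenvalues λ = -3, 6.
For λ=-3: (A-λI) row 1 is [-18, -54], so an eigenvector is (-3, 1).
For λ=6: (A-λI) row 1 is [-27, -54], so an eigenvector is (2, -1).
General solution: c_1e^(-3t)(-3,1) + c_2e^(6t)(2,-1).
Applying x(0)=2, z(0)=1 gives c_1=-4, c_2=-5.

x(t) = -10e^(6t) + 12e^(-3t), z(t) = 5e^(6t) - 4e^(-3t)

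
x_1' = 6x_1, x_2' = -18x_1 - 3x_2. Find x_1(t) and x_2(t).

Coefficient matrix A = [[6, 0], [-18, -3]].
Characteristic polynomial det(A - λI) = λ^2 - 3λ - 18 = 0.
Eigenvalues λ = -3, 6.
For λ=-3: (A-λI) row 1 is [9, 0], so an eigenvector is (0, 1).
For λ=6: (A-λI) row 2 is [-18, -9], so an eigenvector is (-1, 2).
General solution: c_1e^(-3t)(0,1) + c_2e^(6t)(-1,2).

x_1(t) = -c_2e^(6t), x_2(t) = c_1e^(-3t) + 2c_2e^(6t)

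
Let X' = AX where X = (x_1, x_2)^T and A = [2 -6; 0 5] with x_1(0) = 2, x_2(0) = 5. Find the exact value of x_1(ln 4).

A = [[2,-6],[0,5]]; eigenvalues λ = 5, 2.
Eigenvectors: (-2,1) for λ=5, (1,0) for λ=2.
From the initial condition, c_1 = 5, c_2 = 12.
x_1(ln 4) = (5)(4^5)(-2) + (12)(4^2)(1) = -10048.

-10048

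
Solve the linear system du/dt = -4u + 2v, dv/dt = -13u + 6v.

Coefficient matrix A = [[-4, 2], [-13, 6]].
Characteristic polynomial det(A - λI) = λ^2 - 2λ + 2 = 0.
Eigenvalues λ = 1 ± i (complex conjugate pair).
For λ=1+i: an eigenvector is (-1,-3) - i(-1,-2) = (-1 + i, -3 + 2i).
A real fundamental pair from Re and Im of e^((1+i)t)v: X_1 = e^(t)(cos(t)·(-1,-3) + sin(t)·(-1,-2)), X_2 = e^(t)(sin(t)·(-1,-3) - cos(t)·(-1,-2)).
General solution: c_1X_1 + c_2X_2.

u(t) = -c_1e^(t)sin(t) - c_1e^(t)cos(t) - c_2e^(t)sin(t) + c_2e^(t)cos(t), v(t) = -2c_1e^(t)sin(t) - 3c_1e^(t)cos(t) - 3c_2e^(t)sin(t) + 2c_2e^(t)cos(t)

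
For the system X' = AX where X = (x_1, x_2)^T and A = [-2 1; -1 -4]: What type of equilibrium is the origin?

A = [[-2,1],[-1,-4]]; det(A-λI) = λ^2 + 6λ + 9.
repeated λ = -3 with a single eigenvector.

stable improper node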